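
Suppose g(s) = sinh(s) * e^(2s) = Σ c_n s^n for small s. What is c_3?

13/6

Take the Cauchy product of the two expansions.
g(0) = 0
g′(0) = 1
g′′(0) = 4
g′′′(0) = 13
So c_3 = g′′′(0)/3! = 13/6.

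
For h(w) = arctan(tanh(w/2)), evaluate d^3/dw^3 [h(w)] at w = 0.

-1/2

Compose series: expand the inner function first, then feed it into the outer expansion.
The coefficient of w^3 in the expansion is -1/12, so h′′′(0) = 3! * (-1/12) = -1/2.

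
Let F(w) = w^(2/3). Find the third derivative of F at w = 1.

From the series, [(w - 1)^3] F = 4/81; multiply by 3! = 6 to get 8/27.

8/27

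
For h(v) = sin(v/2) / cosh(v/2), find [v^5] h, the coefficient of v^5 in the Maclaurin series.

3/320

Invert the denominator's series and multiply.
[v^0] = 0;  [v^1] = 1/2;  [v^2] = 0;  [v^3] = -1/12;  [v^4] = 0;  [v^5] = 3/320.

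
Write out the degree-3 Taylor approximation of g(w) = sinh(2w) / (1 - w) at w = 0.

Write out both Maclaurin series and multiply, keeping only the needed powers.
g(0) = 0
g′(0) = 2
g′′(0) = 4
g′′′(0) = 20
Then c_k = g^(k)(0)/k! gives each Taylor coefficient.

10*w^3/3 + 2*w^2 + 2*w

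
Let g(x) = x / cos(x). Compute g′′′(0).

Write the quotient as an unknown series and match coefficients against numerator = denominator · series.
From the series, [x^3] g = 1/2; multiply by 3! = 6 to get 3.

3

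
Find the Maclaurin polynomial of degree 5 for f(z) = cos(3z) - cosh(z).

10*z^4/3 - 5*z^2

Expand each term separately and add.
f(0) = 0
f′(0) = 0
f′′(0) = -10
f′′′(0) = 0
f^(4)(0) = 80
f^(5)(0) = 0
The Taylor polynomial is Σ f^(k)(0)/k! · z^k.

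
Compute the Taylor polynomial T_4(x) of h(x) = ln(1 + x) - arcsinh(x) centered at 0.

-x^4/4 + x^3/2 - x^2/2

Add the two expansions coefficient-wise.
[x^0] = 0;  [x^1] = 0;  [x^2] = -1/2;  [x^3] = 1/2;  [x^4] = -1/4.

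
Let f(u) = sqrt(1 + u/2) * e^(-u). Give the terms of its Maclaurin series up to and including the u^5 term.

1781*u^5/122880 - 53*u^4/2048 - u^3/384 + 7*u^2/32 - 3*u/4 + 1

Expand each factor separately, then convolve coefficients.
[u^0] = 1;  [u^1] = -3/4;  [u^2] = 7/32;  [u^3] = -1/384;  [u^4] = -53/2048;  [u^5] = 1781/122880.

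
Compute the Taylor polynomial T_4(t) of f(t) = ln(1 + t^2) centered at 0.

-t^4/2 + t^2

Apply the Taylor formula c_k = f^(k)(a)/k!.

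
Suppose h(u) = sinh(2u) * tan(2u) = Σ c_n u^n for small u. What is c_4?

Write out both Maclaurin series and multiply, keeping only the needed powers.
So c_4 = h^(4)(0)/4! = 8.

8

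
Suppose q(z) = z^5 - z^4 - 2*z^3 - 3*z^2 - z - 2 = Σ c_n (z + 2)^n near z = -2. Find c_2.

q(-2) = -44
q′(-2) = 99
q′′(-2) = -190
Then c_k = q^(k)(-2)/k! gives each Taylor coefficient.

-95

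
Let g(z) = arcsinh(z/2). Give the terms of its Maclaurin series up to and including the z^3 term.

g(0) = 0
g′(0) = 1/2
g′′(0) = 0
g′′′(0) = -1/8
Dividing each by k! gives the coefficients c_0, ..., c_3.

-z^3/48 + z/2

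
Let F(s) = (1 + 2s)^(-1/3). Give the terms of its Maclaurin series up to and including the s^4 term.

Compute the successive derivatives at the expansion point and divide by k!.
F(0) = 1
F′(0) = -2/3
F′′(0) = 16/9
F′′′(0) = -224/27
F^(4)(0) = 4480/81

560*s^4/243 - 112*s^3/81 + 8*s^2/9 - 2*s/3 + 1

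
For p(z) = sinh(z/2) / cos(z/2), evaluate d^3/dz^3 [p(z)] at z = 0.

Write the quotient as an unknown series and match coefficients against numerator = denominator · series.
From the series, [z^3] p = 1/12; multiply by 3! = 6 to get 1/2.

1/2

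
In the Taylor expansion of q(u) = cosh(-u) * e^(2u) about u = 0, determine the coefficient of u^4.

41/24

Expand each factor separately, then convolve coefficients.
[u^0] = 1;  [u^1] = 2;  [u^2] = 5/2;  [u^3] = 7/3;  [u^4] = 41/24.
So c_4 = q^(4)(0)/4! = 41/24.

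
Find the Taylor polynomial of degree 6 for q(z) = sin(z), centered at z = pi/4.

[(z - pi/4)^0] = sqrt(2)/2;  [(z - pi/4)^1] = sqrt(2)/2;  [(z - pi/4)^2] = -sqrt(2)/4;  [(z - pi/4)^3] = -sqrt(2)/12;  [(z - pi/4)^4] = sqrt(2)/48;  [(z - pi/4)^5] = sqrt(2)/240;  [(z - pi/4)^6] = -sqrt(2)/1440.

-sqrt(2)*(z - pi/4)^6/1440 + sqrt(2)*(z - pi/4)^5/240 + sqrt(2)*(z - pi/4)^4/48 - sqrt(2)*(z - pi/4)^3/12 - sqrt(2)*(z - pi/4)^2/4 + sqrt(2)*(z - pi/4)/2 + sqrt(2)/2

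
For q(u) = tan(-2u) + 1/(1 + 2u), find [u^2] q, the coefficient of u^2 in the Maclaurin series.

Add the two expansions coefficient-wise.
q(0) = 1
q′(0) = -4
q′′(0) = 8
So c_2 = q′′(0)/2! = 4.

4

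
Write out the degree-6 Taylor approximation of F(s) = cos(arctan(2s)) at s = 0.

Plug the Maclaurin series of the inner function into that of the outer and collect terms.
[s^0] = 1;  [s^1] = 0;  [s^2] = -2;  [s^3] = 0;  [s^4] = 6;  [s^5] = 0;  [s^6] = -20.

-20*s^6 + 6*s^4 - 2*s^2 + 1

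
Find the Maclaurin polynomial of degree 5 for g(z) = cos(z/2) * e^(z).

-19*z^5/1920 - 7*z^4/384 + z^3/24 + 3*z^2/8 + z + 1

Multiply the two series term by term and collect like powers.
g(0) = 1
g′(0) = 1
g′′(0) = 3/4
g′′′(0) = 1/4
g^(4)(0) = -7/16
g^(5)(0) = -19/16
Then c_k = g^(k)(0)/k! gives each Taylor coefficient.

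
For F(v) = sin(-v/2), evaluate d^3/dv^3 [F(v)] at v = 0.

Use the known series and substitute for the argument.
From the series, [v^3] F = 1/48; multiply by 3! = 6 to get 1/8.

1/8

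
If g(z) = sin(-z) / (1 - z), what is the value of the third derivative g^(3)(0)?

-5

Expand 1/(denominator) as a geometric series and multiply by the numerator's series.
The coefficient of z^3 in the expansion is -5/6, so g′′′(0) = 3! * (-5/6) = -5.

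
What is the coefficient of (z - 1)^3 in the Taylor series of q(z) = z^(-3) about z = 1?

-10

q(1) = 1
q′(1) = -3
q′′(1) = 12
q′′′(1) = -60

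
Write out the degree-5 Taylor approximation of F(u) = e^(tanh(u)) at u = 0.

-u^5/40 - 7*u^4/24 - u^3/6 + u^2/2 + u + 1

Plug the Maclaurin series of the inner function into that of the outer and collect terms.
F(0) = 1
F′(0) = 1
F′′(0) = 1
F′′′(0) = -1
F^(4)(0) = -7
F^(5)(0) = -3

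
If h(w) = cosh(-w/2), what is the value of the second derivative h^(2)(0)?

1/4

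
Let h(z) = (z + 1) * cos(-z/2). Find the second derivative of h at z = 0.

Distribute the polynomial across the series and collect like powers.
From the series, [z^2] h = -1/8; multiply by 2! = 2 to get -1/4.

-1/4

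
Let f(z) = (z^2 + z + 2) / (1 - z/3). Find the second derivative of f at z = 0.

28/9

Shift and add copies of the series according to the polynomial's terms.
The coefficient of z^2 in the expansion is 14/9, so f′′(0) = 2! * (14/9) = 28/9.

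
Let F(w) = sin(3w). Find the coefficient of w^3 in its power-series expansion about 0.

-9/2

Apply the Taylor formula c_k = f^(k)(a)/k!.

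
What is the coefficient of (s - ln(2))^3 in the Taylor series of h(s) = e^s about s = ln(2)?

1/3

[(s - ln(2))^0] = 2;  [(s - ln(2))^1] = 2;  [(s - ln(2))^2] = 1;  [(s - ln(2))^3] = 1/3.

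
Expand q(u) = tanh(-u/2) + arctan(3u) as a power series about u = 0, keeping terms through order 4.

-215*u^3/24 + 5*u/2

Expand each term separately and add.
q(0) = 0
q′(0) = 5/2
q′′(0) = 0
q′′′(0) = -215/4
q^(4)(0) = 0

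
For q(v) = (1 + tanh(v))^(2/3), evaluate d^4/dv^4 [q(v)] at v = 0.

Plug the Maclaurin series of the inner function into that of the outer and collect terms.
The coefficient of v^4 in the expansion is 11/243, so q^(4)(0) = 4! * (11/243) = 88/81.

88/81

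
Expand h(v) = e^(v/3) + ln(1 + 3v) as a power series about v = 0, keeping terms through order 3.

Expand each term separately and add.

1459*v^3/162 - 40*v^2/9 + 10*v/3 + 1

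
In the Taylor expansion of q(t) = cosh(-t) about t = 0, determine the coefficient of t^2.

Differentiate repeatedly and evaluate at the center.
q(0) = 1
q′(0) = 0
q′′(0) = 1
So c_2 = q′′(0)/2! = 1/2.

1/2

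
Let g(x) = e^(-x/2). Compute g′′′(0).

-1/8

The coefficient of x^3 in the expansion is -1/48, so g′′′(0) = 3! * (-1/48) = -1/8.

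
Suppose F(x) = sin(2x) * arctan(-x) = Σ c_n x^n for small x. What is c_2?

Expand each factor separately, then convolve coefficients.

-2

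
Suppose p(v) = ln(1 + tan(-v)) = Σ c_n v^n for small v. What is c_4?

Plug the Maclaurin series of the inner function into that of the outer and collect terms.
p(0) = 0
p′(0) = -1
p′′(0) = -1
p′′′(0) = -4
p^(4)(0) = -14

-7/12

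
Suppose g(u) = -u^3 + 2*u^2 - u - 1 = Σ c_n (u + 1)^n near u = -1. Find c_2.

g(-1) = 3
g′(-1) = -8
g′′(-1) = 10
The Taylor polynomial is Σ g^(k)(-1)/k! · (u + 1)^k.

5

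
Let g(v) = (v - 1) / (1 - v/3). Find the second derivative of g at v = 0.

4/9

Multiply each power in the prefactor through the base expansion.
The coefficient of v^2 in the expansion is 2/9, so g′′(0) = 2! * (2/9) = 4/9.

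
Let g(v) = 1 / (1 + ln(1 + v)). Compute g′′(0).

3

Write 1/(1+u) = 1 - u + u^2 - u^3 + ... and substitute the series for u.
From the series, [v^2] g = 3/2; multiply by 2! = 2 to get 3.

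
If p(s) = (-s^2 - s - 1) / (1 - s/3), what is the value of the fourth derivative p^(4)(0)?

Shift and add copies of the series according to the polynomial's terms.
The coefficient of s^4 in the expansion is -13/81, so p^(4)(0) = 4! * (-13/81) = -104/27.

-104/27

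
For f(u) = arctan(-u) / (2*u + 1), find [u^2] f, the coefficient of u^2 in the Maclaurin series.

Use 1/(1 - r) = Σ r^k on the denominator, then take the Cauchy product.
f(0) = 0
f′(0) = -1
f′′(0) = 4

2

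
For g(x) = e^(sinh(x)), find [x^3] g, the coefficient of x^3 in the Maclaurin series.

Compose series: expand the inner function first, then feed it into the outer expansion.
[x^0] = 1;  [x^1] = 1;  [x^2] = 1/2;  [x^3] = 1/3.
So c_3 = g′′′(0)/3! = 1/3.

1/3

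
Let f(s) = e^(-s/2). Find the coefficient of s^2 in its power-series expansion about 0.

1/8

f(0) = 1
f′(0) = -1/2
f′′(0) = 1/4
The Taylor polynomial is Σ f^(k)(0)/k! · s^k.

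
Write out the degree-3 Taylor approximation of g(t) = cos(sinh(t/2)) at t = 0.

Compose series: expand the inner function first, then feed it into the outer expansion.
g(0) = 1
g′(0) = 0
g′′(0) = -1/4
g′′′(0) = 0
Then c_k = g^(k)(0)/k! gives each Taylor coefficient.

1 - t^2/8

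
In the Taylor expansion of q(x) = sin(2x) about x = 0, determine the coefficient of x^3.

[x^0] = 0;  [x^1] = 2;  [x^2] = 0;  [x^3] = -4/3.

-4/3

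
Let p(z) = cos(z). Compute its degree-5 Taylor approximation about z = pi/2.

-(z - pi/2)^5/120 + (z - pi/2)^3/6 - (z - pi/2)

[(z - pi/2)^0] = 0;  [(z - pi/2)^1] = -1;  [(z - pi/2)^2] = 0;  [(z - pi/2)^3] = 1/6;  [(z - pi/2)^4] = 0;  [(z - pi/2)^5] = -1/120.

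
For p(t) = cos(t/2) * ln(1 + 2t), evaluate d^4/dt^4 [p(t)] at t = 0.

-90

Multiply the two series term by term and collect like powers.
The coefficient of t^4 in the expansion is -15/4, so p^(4)(0) = 4! * (-15/4) = -90.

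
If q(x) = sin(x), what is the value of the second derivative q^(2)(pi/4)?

Apply the Taylor formula c_k = f^(k)(a)/k!.
From the series, [(x - pi/4)^2] q = -sqrt(2)/4; multiply by 2! = 2 to get -sqrt(2)/2.

-sqrt(2)/2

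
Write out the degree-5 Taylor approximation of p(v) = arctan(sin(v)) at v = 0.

3*v^5/8 - v^3/2 + v

Compose series: expand the inner function first, then feed it into the outer expansion.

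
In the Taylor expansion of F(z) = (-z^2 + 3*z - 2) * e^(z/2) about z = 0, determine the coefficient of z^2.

Multiply each power in the prefactor through the base expansion.

1/4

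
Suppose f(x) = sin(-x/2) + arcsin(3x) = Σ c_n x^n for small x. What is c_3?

217/48

Combine the two series term by term.
f(0) = 0
f′(0) = 5/2
f′′(0) = 0
f′′′(0) = 217/8
So c_3 = f′′′(0)/3! = 217/48.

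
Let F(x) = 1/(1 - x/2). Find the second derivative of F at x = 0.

1/2

The coefficient of x^2 in the expansion is 1/4, so F′′(0) = 2! * (1/4) = 1/2.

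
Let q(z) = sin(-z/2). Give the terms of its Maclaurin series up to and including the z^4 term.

z^3/48 - z/2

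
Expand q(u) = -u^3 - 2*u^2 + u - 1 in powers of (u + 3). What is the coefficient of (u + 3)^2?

7

Use the known series and substitute for the argument.
So c_2 = q′′(-3)/2! = 7.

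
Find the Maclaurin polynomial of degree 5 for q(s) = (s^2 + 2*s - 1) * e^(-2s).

4*s^5/15 - 4*s^4/3 + 10*s^3/3 - 5*s^2 + 4*s - 1

Multiply each power in the prefactor through the base expansion.
q(0) = -1
q′(0) = 4
q′′(0) = -10
q′′′(0) = 20
q^(4)(0) = -32
q^(5)(0) = 32
The Taylor polynomial is Σ q^(k)(0)/k! · s^k.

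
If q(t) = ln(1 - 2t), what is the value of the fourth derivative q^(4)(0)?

-96

From the series, [t^4] q = -4; multiply by 4! = 24 to get -96.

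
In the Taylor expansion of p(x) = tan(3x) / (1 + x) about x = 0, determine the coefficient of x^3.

12

Expand each factor separately, then convolve coefficients.
[x^0] = 0;  [x^1] = 3;  [x^2] = -3;  [x^3] = 12.
So c_3 = p′′′(0)/3! = 12.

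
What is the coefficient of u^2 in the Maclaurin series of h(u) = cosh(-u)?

Apply the Taylor formula c_k = f^(k)(a)/k!.
h(0) = 1
h′(0) = 0
h′′(0) = 1

1/2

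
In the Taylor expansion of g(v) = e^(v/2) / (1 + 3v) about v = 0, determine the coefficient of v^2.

Write out both Maclaurin series and multiply, keeping only the needed powers.
g(0) = 1
g′(0) = -5/2
g′′(0) = 61/4
Then c_k = g^(k)(0)/k! gives each Taylor coefficient.

61/8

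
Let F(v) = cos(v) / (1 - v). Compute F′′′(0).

3

Multiply the two series term by term and collect like powers.
The coefficient of v^3 in the expansion is 1/2, so F′′′(0) = 3! * (1/2) = 3.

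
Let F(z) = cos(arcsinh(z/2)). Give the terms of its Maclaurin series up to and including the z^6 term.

Compose series: expand the inner function first, then feed it into the outer expansion.

-17*z^6/9216 + 5*z^4/384 - z^2/8 + 1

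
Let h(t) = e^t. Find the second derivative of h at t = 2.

Compute the successive derivatives at the expansion point and divide by k!.
From the series, [(t - 2)^2] h = e^(2)/2; multiply by 2! = 2 to get e^(2).

e^(2)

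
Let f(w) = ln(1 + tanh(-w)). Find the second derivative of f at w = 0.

Plug the Maclaurin series of the inner function into that of the outer and collect terms.
The coefficient of w^2 in the expansion is -1/2, so f′′(0) = 2! * (-1/2) = -1.

-1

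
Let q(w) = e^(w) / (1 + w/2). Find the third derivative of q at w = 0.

Take the Cauchy product of the two expansions.
The coefficient of w^3 in the expansion is 1/24, so q′′′(0) = 3! * (1/24) = 1/4.

1/4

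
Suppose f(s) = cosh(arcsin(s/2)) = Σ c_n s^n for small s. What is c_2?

1/8

Let u equal the inner series; expand the outer function in u and truncate.
[s^0] = 1;  [s^1] = 0;  [s^2] = 1/8.
So c_2 = f′′(0)/2! = 1/8.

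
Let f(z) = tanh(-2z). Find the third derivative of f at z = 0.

From the series, [z^3] f = 8/3; multiply by 3! = 6 to get 16.

16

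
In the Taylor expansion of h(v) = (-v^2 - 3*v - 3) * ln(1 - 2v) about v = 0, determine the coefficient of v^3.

Distribute the polynomial across the series and collect like powers.
h(0) = 0
h′(0) = 6
h′′(0) = 24
h′′′(0) = 96

16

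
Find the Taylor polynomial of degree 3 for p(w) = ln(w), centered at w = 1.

[(w - 1)^0] = 0;  [(w - 1)^1] = 1;  [(w - 1)^2] = -1/2;  [(w - 1)^3] = 1/3.

(w - 1)^3/3 - (w - 1)^2/2 + (w - 1)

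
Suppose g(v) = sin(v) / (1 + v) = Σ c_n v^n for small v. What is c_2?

-1

Take the Cauchy product of the two expansions.
g(0) = 0
g′(0) = 1
g′′(0) = -2
So c_2 = g′′(0)/2! = -1.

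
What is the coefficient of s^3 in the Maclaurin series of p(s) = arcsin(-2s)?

-4/3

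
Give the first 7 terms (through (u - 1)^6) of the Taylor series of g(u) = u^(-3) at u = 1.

Use the known series and substitute for the argument.
g(1) = 1
g′(1) = -3
g′′(1) = 12
g′′′(1) = -60
g^(4)(1) = 360
g^(5)(1) = -2520
g^(6)(1) = 20160

28*(u - 1)^6 - 21*(u - 1)^5 + 15*(u - 1)^4 - 10*(u - 1)^3 + 6*(u - 1)^2 - 3*(u - 1) + 1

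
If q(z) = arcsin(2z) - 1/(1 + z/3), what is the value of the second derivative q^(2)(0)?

-2/9

Combine the two series term by term.
The coefficient of z^2 in the expansion is -1/9, so q′′(0) = 2! * (-1/9) = -2/9.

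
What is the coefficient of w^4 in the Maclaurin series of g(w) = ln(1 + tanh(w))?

Substitute the inner expansion into the outer series and collect powers.
g(0) = 0
g′(0) = 1
g′′(0) = -1
g′′′(0) = 0
g^(4)(0) = 2

1/12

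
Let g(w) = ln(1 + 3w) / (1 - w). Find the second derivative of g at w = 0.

Multiply the two series term by term and collect like powers.
From the series, [w^2] g = -3/2; multiply by 2! = 2 to get -3.

-3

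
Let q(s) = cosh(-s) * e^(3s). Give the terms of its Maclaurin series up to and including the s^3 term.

Multiply the two series term by term and collect like powers.
q(0) = 1
q′(0) = 3
q′′(0) = 10
q′′′(0) = 36

6*s^3 + 5*s^2 + 3*s + 1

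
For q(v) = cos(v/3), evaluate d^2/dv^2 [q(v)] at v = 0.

-1/9

The coefficient of v^2 in the expansion is -1/18, so q′′(0) = 2! * (-1/18) = -1/9.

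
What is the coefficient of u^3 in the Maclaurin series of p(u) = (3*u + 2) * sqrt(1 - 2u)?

Multiply each power in the prefactor through the base expansion.
p(0) = 2
p′(0) = 1
p′′(0) = -8
p′′′(0) = -15

-5/2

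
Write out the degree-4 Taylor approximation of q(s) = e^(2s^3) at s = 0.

2*s^3 + 1

[s^0] = 1;  [s^1] = 0;  [s^2] = 0;  [s^3] = 2;  [s^4] = 0.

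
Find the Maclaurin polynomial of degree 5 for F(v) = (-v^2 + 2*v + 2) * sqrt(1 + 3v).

675*v^5/128 - 117*v^4/64 - 3*v^3/8 - v^2/4 + 5*v + 2

Distribute the polynomial across the series and collect like powers.
[v^0] = 2;  [v^1] = 5;  [v^2] = -1/4;  [v^3] = -3/8;  [v^4] = -117/64;  [v^5] = 675/128.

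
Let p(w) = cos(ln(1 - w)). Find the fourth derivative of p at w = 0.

-10

Plug the Maclaurin series of the inner function into that of the outer and collect terms.
From the series, [w^4] p = -5/12; multiply by 4! = 24 to get -10.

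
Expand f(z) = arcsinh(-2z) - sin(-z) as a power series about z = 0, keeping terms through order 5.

Add the two expansions coefficient-wise.

-287*z^5/120 + 7*z^3/6 - z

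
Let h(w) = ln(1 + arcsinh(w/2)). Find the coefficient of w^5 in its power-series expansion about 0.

13/3840

Substitute the inner expansion into the outer series and collect powers.
h(0) = 0
h′(0) = 1/2
h′′(0) = -1/4
h′′′(0) = 1/8
h^(4)(0) = -1/8
h^(5)(0) = 13/32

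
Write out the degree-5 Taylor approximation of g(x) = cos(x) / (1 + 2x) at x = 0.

Take the Cauchy product of the two expansions.
[x^0] = 1;  [x^1] = -2;  [x^2] = 7/2;  [x^3] = -7;  [x^4] = 337/24;  [x^5] = -337/12.

-337*x^5/12 + 337*x^4/24 - 7*x^3 + 7*x^2/2 - 2*x + 1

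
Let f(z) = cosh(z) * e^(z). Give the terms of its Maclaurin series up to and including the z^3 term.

Write out both Maclaurin series and multiply, keeping only the needed powers.
f(0) = 1
f′(0) = 1
f′′(0) = 2
f′′′(0) = 4
Then c_k = f^(k)(0)/k! gives each Taylor coefficient.

2*z^3/3 + z^2 + z + 1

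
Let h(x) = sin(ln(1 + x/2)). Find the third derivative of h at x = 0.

1/8

Substitute the inner expansion into the outer series and collect powers.
From the series, [x^3] h = 1/48; multiply by 3! = 6 to get 1/8.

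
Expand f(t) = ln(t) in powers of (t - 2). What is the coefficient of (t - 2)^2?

-1/8

Apply the Taylor formula c_k = f^(k)(a)/k!.
[(t - 2)^0] = ln(2);  [(t - 2)^1] = 1/2;  [(t - 2)^2] = -1/8.
So c_2 = f′′(2)/2! = -1/8.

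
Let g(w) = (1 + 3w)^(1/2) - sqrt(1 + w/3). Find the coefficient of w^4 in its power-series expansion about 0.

Combine the two series term by term.
g(0) = 0
g′(0) = 4/3
g′′(0) = -20/9
g′′′(0) = 91/9
g^(4)(0) = -2050/27
Dividing each by k! gives the coefficients c_0, ..., c_4.

-1025/324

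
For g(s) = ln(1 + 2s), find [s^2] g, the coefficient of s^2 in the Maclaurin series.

Compute the successive derivatives at the expansion point and divide by k!.
g(0) = 0
g′(0) = 2
g′′(0) = -4

-2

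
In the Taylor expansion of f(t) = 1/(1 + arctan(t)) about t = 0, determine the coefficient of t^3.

-2/3

Compose series: expand the inner function first, then feed it into the outer expansion.
f(0) = 1
f′(0) = -1
f′′(0) = 2
f′′′(0) = -4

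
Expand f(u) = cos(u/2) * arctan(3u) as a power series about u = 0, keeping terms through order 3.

Multiply the two series term by term and collect like powers.
f(0) = 0
f′(0) = 3
f′′(0) = 0
f′′′(0) = -225/4

-75*u^3/8 + 3*u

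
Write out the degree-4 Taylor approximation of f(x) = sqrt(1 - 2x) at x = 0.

f(0) = 1
f′(0) = -1
f′′(0) = -1
f′′′(0) = -3
f^(4)(0) = -15

-5*x^4/8 - x^3/2 - x^2/2 - x + 1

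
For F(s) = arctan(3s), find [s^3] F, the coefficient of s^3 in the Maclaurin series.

-9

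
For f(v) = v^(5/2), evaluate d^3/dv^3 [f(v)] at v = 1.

Apply the Taylor formula c_k = f^(k)(a)/k!.
From the series, [(v - 1)^3] f = 5/16; multiply by 3! = 6 to get 15/8.

15/8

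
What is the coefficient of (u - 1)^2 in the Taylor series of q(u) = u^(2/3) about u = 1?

-1/9

Apply the Taylor formula c_k = f^(k)(a)/k!.
q(1) = 1
q′(1) = 2/3
q′′(1) = -2/9
So c_2 = q′′(1)/2! = -1/9.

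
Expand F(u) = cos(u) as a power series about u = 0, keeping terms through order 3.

1 - u^2/2

Apply the Taylor formula c_k = f^(k)(a)/k!.
F(0) = 1
F′(0) = 0
F′′(0) = -1
F′′′(0) = 0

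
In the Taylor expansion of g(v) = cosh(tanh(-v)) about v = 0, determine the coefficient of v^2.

Let u equal the inner series; expand the outer function in u and truncate.
g(0) = 1
g′(0) = 0
g′′(0) = 1
Then c_k = g^(k)(0)/k! gives each Taylor coefficient.

1/2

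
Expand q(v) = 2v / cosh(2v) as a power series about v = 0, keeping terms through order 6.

Invert the denominator's series and multiply.
q(0) = 0
q′(0) = 2
q′′(0) = 0
q′′′(0) = -24
q^(4)(0) = 0
q^(5)(0) = 800
q^(6)(0) = 0
Then c_k = q^(k)(0)/k! gives each Taylor coefficient.

20*v^5/3 - 4*v^3 + 2*v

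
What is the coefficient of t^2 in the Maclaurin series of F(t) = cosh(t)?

1/2

F(0) = 1
F′(0) = 0
F′′(0) = 1
Then c_k = F^(k)(0)/k! gives each Taylor coefficient.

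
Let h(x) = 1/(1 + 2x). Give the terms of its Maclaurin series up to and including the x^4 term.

16*x^4 - 8*x^3 + 4*x^2 - 2*x + 1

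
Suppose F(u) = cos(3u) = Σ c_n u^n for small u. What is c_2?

Compute the successive derivatives at the expansion point and divide by k!.
F(0) = 1
F′(0) = 0
F′′(0) = -9

-9/2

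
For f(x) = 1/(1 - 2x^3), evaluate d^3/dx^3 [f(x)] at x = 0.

12

From the series, [x^3] f = 2; multiply by 3! = 6 to get 12.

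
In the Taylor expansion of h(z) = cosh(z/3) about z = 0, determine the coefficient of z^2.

1/18

h(0) = 1
h′(0) = 0
h′′(0) = 1/9
So c_2 = h′′(0)/2! = 1/18.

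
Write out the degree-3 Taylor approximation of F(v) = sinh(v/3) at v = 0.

v^3/162 + v/3

F(0) = 0
F′(0) = 1/3
F′′(0) = 0
F′′′(0) = 1/27
Then c_k = F^(k)(0)/k! gives each Taylor coefficient.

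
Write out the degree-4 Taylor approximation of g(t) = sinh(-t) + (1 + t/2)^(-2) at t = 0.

5*t^4/16 - 2*t^3/3 + 3*t^2/4 - 2*t + 1

Add the two expansions coefficient-wise.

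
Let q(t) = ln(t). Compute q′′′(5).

Differentiate repeatedly and evaluate at the center.
The coefficient of (t - 5)^3 in the expansion is 1/375, so q′′′(5) = 3! * (1/375) = 2/125.

2/125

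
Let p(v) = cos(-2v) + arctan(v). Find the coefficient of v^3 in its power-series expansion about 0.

-1/3

Combine the two series term by term.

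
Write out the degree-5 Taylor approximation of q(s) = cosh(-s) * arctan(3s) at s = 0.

Multiply the two series term by term and collect like powers.
[s^0] = 0;  [s^1] = 3;  [s^2] = 0;  [s^3] = -15/2;  [s^4] = 0;  [s^5] = 1769/40.

1769*s^5/40 - 15*s^3/2 + 3*s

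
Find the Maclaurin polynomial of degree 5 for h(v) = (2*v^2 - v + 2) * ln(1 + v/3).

143*v^5/4860 - 7*v^4/54 + 121*v^3/162 - 4*v^2/9 + 2*v/3

Shift and add copies of the series according to the polynomial's terms.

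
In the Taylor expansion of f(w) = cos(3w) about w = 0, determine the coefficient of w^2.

f(0) = 1
f′(0) = 0
f′′(0) = -9
So c_2 = f′′(0)/2! = -9/2.

-9/2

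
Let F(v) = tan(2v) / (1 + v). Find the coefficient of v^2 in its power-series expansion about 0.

-2

Take the Cauchy product of the two expansions.
F(0) = 0
F′(0) = 2
F′′(0) = -4
So c_2 = F′′(0)/2! = -2.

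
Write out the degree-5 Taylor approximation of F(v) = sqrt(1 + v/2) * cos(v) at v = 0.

Write out both Maclaurin series and multiply, keeping only the needed powers.
[v^0] = 1;  [v^1] = 1/4;  [v^2] = -17/32;  [v^3] = -15/128;  [v^4] = 337/6144;  [v^5] = 181/24576.

181*v^5/24576 + 337*v^4/6144 - 15*v^3/128 - 17*v^2/32 + v/4 + 1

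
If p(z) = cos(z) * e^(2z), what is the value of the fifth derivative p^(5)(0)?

Expand each factor separately, then convolve coefficients.
The coefficient of z^5 in the expansion is -19/60, so p^(5)(0) = 5! * (-19/60) = -38.

-38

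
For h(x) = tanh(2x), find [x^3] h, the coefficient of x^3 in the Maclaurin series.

-8/3

Differentiate repeatedly and evaluate at the center.
h(0) = 0
h′(0) = 2
h′′(0) = 0
h′′′(0) = -16
Dividing each by k! gives the coefficients c_0, ..., c_3.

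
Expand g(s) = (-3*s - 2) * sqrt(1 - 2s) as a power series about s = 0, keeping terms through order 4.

Shift and add copies of the series according to the polynomial's terms.
g(0) = -2
g′(0) = -1
g′′(0) = 8
g′′′(0) = 15
g^(4)(0) = 66

11*s^4/4 + 5*s^3/2 + 4*s^2 - s - 2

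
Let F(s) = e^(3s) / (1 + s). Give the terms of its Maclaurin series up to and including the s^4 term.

11*s^4/8 + 2*s^3 + 5*s^2/2 + 2*s + 1

Write out both Maclaurin series and multiply, keeping only the needed powers.
[s^0] = 1;  [s^1] = 2;  [s^2] = 5/2;  [s^3] = 2;  [s^4] = 11/8.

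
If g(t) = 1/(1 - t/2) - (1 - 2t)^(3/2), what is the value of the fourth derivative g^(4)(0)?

Combine the two series term by term.
From the series, [t^4] g = -5/16; multiply by 4! = 24 to get -15/2.

-15/2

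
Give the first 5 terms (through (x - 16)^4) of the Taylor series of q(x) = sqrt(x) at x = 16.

-5*(x - 16)^4/2097152 + (x - 16)^3/16384 - (x - 16)^2/512 + (x - 16)/8 + 4

Differentiate repeatedly and evaluate at the center.
q(16) = 4
q′(16) = 1/8
q′′(16) = -1/256
q′′′(16) = 3/8192
q^(4)(16) = -15/262144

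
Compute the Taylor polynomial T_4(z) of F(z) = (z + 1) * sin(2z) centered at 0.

-4*z^4/3 - 4*z^3/3 + 2*z^2 + 2*z

Multiply each power in the prefactor through the base expansion.
F(0) = 0
F′(0) = 2
F′′(0) = 4
F′′′(0) = -8
F^(4)(0) = -32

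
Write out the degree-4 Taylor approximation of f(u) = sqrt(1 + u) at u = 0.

-5*u^4/128 + u^3/16 - u^2/8 + u/2 + 1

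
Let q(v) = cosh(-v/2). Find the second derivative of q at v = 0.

The coefficient of v^2 in the expansion is 1/8, so q′′(0) = 2! * (1/8) = 1/4.

1/4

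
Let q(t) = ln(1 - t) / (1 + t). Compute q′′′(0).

Multiply the two series term by term and collect like powers.
The coefficient of t^3 in the expansion is -5/6, so q′′′(0) = 3! * (-5/6) = -5.

-5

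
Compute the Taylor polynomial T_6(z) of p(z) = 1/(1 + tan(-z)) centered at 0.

Let u equal the inner series; expand the outer function in u and truncate.
p(0) = 1
p′(0) = 1
p′′(0) = 2
p′′′(0) = 8
p^(4)(0) = 40
p^(5)(0) = 256
p^(6)(0) = 1952

122*z^6/45 + 32*z^5/15 + 5*z^4/3 + 4*z^3/3 + z^2 + z + 1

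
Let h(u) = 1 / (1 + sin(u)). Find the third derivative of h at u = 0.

-5

Write 1/(1+u) = 1 - u + u^2 - u^3 + ... and substitute the series for u.
The coefficient of u^3 in the expansion is -5/6, so h′′′(0) = 3! * (-5/6) = -5.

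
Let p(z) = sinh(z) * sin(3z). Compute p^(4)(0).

-96

Multiply the two series term by term and collect like powers.
From the series, [z^4] p = -4; multiply by 4! = 24 to get -96.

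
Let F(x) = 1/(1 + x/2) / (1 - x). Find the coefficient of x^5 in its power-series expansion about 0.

Multiply the two series term by term and collect like powers.
F(0) = 1
F′(0) = 1/2
F′′(0) = 3/2
F′′′(0) = 15/4
F^(4)(0) = 33/2
F^(5)(0) = 315/4
Dividing each by k! gives the coefficients c_0, ..., c_5.

21/32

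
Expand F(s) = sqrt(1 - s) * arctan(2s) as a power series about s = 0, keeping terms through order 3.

Multiply the two series term by term and collect like powers.
F(0) = 0
F′(0) = 2
F′′(0) = -2
F′′′(0) = -35/2

-35*s^3/12 - s^2 + 2*s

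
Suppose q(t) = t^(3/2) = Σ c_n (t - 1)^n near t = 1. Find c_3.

-1/16

q(1) = 1
q′(1) = 3/2
q′′(1) = 3/4
q′′′(1) = -3/8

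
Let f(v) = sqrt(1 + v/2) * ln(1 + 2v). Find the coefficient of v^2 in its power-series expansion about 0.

-3/2

Multiply the two series term by term and collect like powers.
[v^0] = 0;  [v^1] = 2;  [v^2] = -3/2.
So c_2 = f′′(0)/2! = -3/2.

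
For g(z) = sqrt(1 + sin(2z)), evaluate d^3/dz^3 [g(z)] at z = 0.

-1

Plug the Maclaurin series of the inner function into that of the outer and collect terms.
From the series, [z^3] g = -1/6; multiply by 3! = 6 to get -1.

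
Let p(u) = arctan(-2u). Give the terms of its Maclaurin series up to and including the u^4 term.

8*u^3/3 - 2*u

p(0) = 0
p′(0) = -2
p′′(0) = 0
p′′′(0) = 16
p^(4)(0) = 0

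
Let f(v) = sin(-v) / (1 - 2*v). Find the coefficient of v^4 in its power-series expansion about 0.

-23/3

Use 1/(1 - r) = Σ r^k on the denominator, then take the Cauchy product.
[v^0] = 0;  [v^1] = -1;  [v^2] = -2;  [v^3] = -23/6;  [v^4] = -23/3.
So c_4 = f^(4)(0)/4! = -23/3.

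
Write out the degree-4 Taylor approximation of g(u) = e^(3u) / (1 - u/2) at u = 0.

Take the Cauchy product of the two expansions.
g(0) = 1
g′(0) = 7/2
g′′(0) = 25/2
g′′′(0) = 183/4
g^(4)(0) = 345/2

115*u^4/16 + 61*u^3/8 + 25*u^2/4 + 7*u/2 + 1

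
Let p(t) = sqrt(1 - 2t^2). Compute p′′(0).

The coefficient of t^2 in the expansion is -1, so p′′(0) = 2! * (-1) = -2.

-2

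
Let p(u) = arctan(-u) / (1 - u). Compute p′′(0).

-2

Expand 1/(denominator) as a geometric series and multiply by the numerator's series.
The coefficient of u^2 in the expansion is -1, so p′′(0) = 2! * (-1) = -2.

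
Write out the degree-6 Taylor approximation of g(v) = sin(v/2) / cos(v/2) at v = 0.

Invert the denominator's series and multiply.
g(0) = 0
g′(0) = 1/2
g′′(0) = 0
g′′′(0) = 1/4
g^(4)(0) = 0
g^(5)(0) = 1/2
g^(6)(0) = 0

v^5/240 + v^3/24 + v/2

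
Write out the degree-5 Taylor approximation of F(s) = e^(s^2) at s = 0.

s^4/2 + s^2 + 1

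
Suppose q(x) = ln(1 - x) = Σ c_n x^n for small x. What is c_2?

-1/2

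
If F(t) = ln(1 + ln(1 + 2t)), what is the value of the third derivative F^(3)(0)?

56

Substitute the inner expansion into the outer series and collect powers.
The coefficient of t^3 in the expansion is 28/3, so F′′′(0) = 3! * (28/3) = 56.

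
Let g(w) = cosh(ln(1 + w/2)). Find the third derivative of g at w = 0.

-3/8

Compose series: expand the inner function first, then feed it into the outer expansion.
The coefficient of w^3 in the expansion is -1/16, so g′′′(0) = 3! * (-1/16) = -3/8.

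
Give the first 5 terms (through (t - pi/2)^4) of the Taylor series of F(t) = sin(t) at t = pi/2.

F(pi/2) = 1
F′(pi/2) = 0
F′′(pi/2) = -1
F′′′(pi/2) = 0
F^(4)(pi/2) = 1
Dividing each by k! gives the coefficients c_0, ..., c_4.

(t - pi/2)^4/24 - (t - pi/2)^2/2 + 1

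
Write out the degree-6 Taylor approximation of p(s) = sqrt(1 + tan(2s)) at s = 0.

Let u equal the inner series; expand the outer function in u and truncate.

-5521*s^6/720 + 601*s^5/120 - 47*s^4/24 + 11*s^3/6 - s^2/2 + s + 1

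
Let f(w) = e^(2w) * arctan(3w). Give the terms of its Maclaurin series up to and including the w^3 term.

Multiply the two series term by term and collect like powers.

-3*w^3 + 6*w^2 + 3*w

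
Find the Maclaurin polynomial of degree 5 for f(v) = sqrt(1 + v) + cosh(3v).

Add the two expansions coefficient-wise.
[v^0] = 2;  [v^1] = 1/2;  [v^2] = 35/8;  [v^3] = 1/16;  [v^4] = 427/128;  [v^5] = 7/256.

7*v^5/256 + 427*v^4/128 + v^3/16 + 35*v^2/8 + v/2 + 2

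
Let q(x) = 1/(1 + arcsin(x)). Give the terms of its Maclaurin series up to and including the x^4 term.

4*x^4/3 - 7*x^3/6 + x^2 - x + 1

Let u equal the inner series; expand the outer function in u and truncate.
q(0) = 1
q′(0) = -1
q′′(0) = 2
q′′′(0) = -7
q^(4)(0) = 32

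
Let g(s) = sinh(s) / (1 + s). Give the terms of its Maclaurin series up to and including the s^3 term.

Multiply the two series term by term and collect like powers.
g(0) = 0
g′(0) = 1
g′′(0) = -2
g′′′(0) = 7
Dividing each by k! gives the coefficients c_0, ..., c_3.

7*s^3/6 - s^2 + s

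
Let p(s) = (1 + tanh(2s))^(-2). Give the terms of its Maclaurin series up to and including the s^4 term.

48*s^4 - 80*s^3/3 + 12*s^2 - 4*s + 1

Substitute the inner expansion into the outer series and collect powers.
p(0) = 1
p′(0) = -4
p′′(0) = 24
p′′′(0) = -160
p^(4)(0) = 1152
Then c_k = p^(k)(0)/k! gives each Taylor coefficient.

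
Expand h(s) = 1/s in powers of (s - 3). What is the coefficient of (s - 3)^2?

1/27

[(s - 3)^0] = 1/3;  [(s - 3)^1] = -1/9;  [(s - 3)^2] = 1/27.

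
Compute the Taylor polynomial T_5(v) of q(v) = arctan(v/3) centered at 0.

v^5/1215 - v^3/81 + v/3

Differentiate repeatedly and evaluate at the center.
q(0) = 0
q′(0) = 1/3
q′′(0) = 0
q′′′(0) = -2/27
q^(4)(0) = 0
q^(5)(0) = 8/81
Dividing each by k! gives the coefficients c_0, ..., c_5.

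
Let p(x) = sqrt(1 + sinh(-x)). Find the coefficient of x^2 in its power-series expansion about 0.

-1/8

Let u equal the inner series; expand the outer function in u and truncate.
p(0) = 1
p′(0) = -1/2
p′′(0) = -1/4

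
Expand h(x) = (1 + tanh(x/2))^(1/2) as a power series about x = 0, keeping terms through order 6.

Plug the Maclaurin series of the inner function into that of the outer and collect terms.
h(0) = 1
h′(0) = 1/4
h′′(0) = -1/16
h′′′(0) = -5/64
h^(4)(0) = 17/256
h^(5)(0) = 121/1024
h^(6)(0) = -721/4096

-721*x^6/2949120 + 121*x^5/122880 + 17*x^4/6144 - 5*x^3/384 - x^2/32 + x/4 + 1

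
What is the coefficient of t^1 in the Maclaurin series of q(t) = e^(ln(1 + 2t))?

2

Plug the Maclaurin series of the inner function into that of the outer and collect terms.
[t^0] = 1;  [t^1] = 2.
So c_1 = q′(0)/1! = 2.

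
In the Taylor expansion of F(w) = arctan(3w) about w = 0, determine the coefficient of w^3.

F(0) = 0
F′(0) = 3
F′′(0) = 0
F′′′(0) = -54

-9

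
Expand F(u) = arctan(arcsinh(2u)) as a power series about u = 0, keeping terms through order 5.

212*u^5/15 - 4*u^3 + 2*u

Substitute the inner expansion into the outer series and collect powers.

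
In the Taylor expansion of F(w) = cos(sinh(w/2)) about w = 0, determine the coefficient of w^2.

Plug the Maclaurin series of the inner function into that of the outer and collect terms.

-1/8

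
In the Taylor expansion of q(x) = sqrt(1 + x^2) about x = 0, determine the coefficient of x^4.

q(0) = 1
q′(0) = 0
q′′(0) = 1
q′′′(0) = 0
q^(4)(0) = -3
So c_4 = q^(4)(0)/4! = -1/8.

-1/8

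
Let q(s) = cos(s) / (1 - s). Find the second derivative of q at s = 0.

Expand each factor separately, then convolve coefficients.
From the series, [s^2] q = 1/2; multiply by 2! = 2 to get 1.

1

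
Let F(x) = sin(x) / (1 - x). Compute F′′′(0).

Expand each factor separately, then convolve coefficients.
The coefficient of x^3 in the expansion is 5/6, so F′′′(0) = 3! * (5/6) = 5.

5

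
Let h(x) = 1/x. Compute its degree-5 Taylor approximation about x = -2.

h(-2) = -1/2
h′(-2) = -1/4
h′′(-2) = -1/4
h′′′(-2) = -3/8
h^(4)(-2) = -3/4
h^(5)(-2) = -15/8
Then c_k = h^(k)(-2)/k! gives each Taylor coefficient.

-(x + 2)^5/64 - (x + 2)^4/32 - (x + 2)^3/16 - (x + 2)^2/8 - (x + 2)/4 - 1/2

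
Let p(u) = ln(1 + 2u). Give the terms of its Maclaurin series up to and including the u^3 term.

p(0) = 0
p′(0) = 2
p′′(0) = -4
p′′′(0) = 16

8*u^3/3 - 2*u^2 + 2*u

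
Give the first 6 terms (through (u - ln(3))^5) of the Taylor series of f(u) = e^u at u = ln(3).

(u - ln(3))^5/40 + (u - ln(3))^4/8 + (u - ln(3))^3/2 + 3*(u - ln(3))^2/2 + 3*(u - ln(3)) + 3

Apply the Taylor formula c_k = f^(k)(a)/k!.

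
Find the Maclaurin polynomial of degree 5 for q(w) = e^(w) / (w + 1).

Expand 1/(denominator) as a geometric series and multiply by the numerator's series.
[w^0] = 1;  [w^1] = 0;  [w^2] = 1/2;  [w^3] = -1/3;  [w^4] = 3/8;  [w^5] = -11/30.

-11*w^5/30 + 3*w^4/8 - w^3/3 + w^2/2 + 1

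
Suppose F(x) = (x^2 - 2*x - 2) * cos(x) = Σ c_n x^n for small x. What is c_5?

-1/12

Multiply each power in the prefactor through the base expansion.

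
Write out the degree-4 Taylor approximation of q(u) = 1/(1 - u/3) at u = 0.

[u^0] = 1;  [u^1] = 1/3;  [u^2] = 1/9;  [u^3] = 1/27;  [u^4] = 1/81.

u^4/81 + u^3/27 + u^2/9 + u/3 + 1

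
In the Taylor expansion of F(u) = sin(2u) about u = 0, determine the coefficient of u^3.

-4/3

Differentiate repeatedly and evaluate at the center.
So c_3 = F′′′(0)/3! = -4/3.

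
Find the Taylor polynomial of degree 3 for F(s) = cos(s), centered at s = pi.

F(pi) = -1
F′(pi) = 0
F′′(pi) = 1
F′′′(pi) = 0

(s - pi)^2/2 - 1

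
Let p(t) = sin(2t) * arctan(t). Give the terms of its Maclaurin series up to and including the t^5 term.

Expand each factor separately, then convolve coefficients.

-2*t^4 + 2*t^2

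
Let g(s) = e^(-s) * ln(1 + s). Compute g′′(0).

Take the Cauchy product of the two expansions.
From the series, [s^2] g = -3/2; multiply by 2! = 2 to get -3.

-3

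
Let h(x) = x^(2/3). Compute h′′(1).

-2/9

From the series, [(x - 1)^2] h = -1/9; multiply by 2! = 2 to get -2/9.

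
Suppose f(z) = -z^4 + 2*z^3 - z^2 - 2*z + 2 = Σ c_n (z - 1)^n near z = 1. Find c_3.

-2

[(z - 1)^0] = 0;  [(z - 1)^1] = -2;  [(z - 1)^2] = -1;  [(z - 1)^3] = -2.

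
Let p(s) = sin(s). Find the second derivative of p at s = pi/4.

From the series, [(s - pi/4)^2] p = -sqrt(2)/4; multiply by 2! = 2 to get -sqrt(2)/2.

-sqrt(2)/2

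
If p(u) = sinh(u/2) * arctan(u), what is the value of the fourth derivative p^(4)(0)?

-7/2

Write out both Maclaurin series and multiply, keeping only the needed powers.
The coefficient of u^4 in the expansion is -7/48, so p^(4)(0) = 4! * (-7/48) = -7/2.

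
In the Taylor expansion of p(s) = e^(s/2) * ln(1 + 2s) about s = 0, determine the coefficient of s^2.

Take the Cauchy product of the two expansions.
p(0) = 0
p′(0) = 2
p′′(0) = -2
Dividing each by k! gives the coefficients c_0, ..., c_2.

-1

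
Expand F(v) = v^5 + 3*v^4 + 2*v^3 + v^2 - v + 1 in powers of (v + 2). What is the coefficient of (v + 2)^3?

18

F(-2) = 7
F′(-2) = 3
F′′(-2) = -38
F′′′(-2) = 108
The Taylor polynomial is Σ F^(k)(-2)/k! · (v + 2)^k.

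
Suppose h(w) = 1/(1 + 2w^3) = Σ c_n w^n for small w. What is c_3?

h(0) = 1
h′(0) = 0
h′′(0) = 0
h′′′(0) = -12
So c_3 = h′′′(0)/3! = -2.

-2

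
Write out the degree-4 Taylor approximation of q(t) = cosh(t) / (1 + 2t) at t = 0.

433*t^4/24 - 9*t^3 + 9*t^2/2 - 2*t + 1

Expand each factor separately, then convolve coefficients.
q(0) = 1
q′(0) = -2
q′′(0) = 9
q′′′(0) = -54
q^(4)(0) = 433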